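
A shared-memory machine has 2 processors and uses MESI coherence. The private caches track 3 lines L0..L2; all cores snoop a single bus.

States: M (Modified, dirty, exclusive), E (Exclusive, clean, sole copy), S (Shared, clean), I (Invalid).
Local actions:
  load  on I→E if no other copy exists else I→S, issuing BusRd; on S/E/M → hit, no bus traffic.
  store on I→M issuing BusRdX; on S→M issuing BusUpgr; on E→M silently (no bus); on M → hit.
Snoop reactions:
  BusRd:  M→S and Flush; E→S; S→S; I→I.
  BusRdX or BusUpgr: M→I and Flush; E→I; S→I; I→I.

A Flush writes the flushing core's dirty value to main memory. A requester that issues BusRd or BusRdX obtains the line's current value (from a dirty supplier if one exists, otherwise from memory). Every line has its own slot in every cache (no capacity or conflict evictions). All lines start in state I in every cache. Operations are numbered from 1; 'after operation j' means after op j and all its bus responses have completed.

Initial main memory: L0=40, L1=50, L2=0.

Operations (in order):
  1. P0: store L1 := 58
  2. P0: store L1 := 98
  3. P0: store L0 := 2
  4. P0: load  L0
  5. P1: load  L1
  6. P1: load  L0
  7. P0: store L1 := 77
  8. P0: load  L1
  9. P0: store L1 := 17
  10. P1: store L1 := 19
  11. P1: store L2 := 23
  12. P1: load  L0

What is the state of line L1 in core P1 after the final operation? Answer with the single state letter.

[1] P0: store L1 := 58 | P0:M(58), P1:I | bus: BusRdX
[2] P0: store L1 := 98 | P0:M(98), P1:I | bus: none
[3] P0: store L0 := 2 | P0:M(2), P1:I | bus: BusRdX
[4] P0: load  L0 | P0:M(2), P1:I | bus: none
[5] P1: load  L1 | P0:S(98), P1:S(98) | bus: BusRd,Flush
[6] P1: load  L0 | P0:S(2), P1:S(2) | bus: BusRd,Flush
[7] P0: store L1 := 77 | P0:M(77), P1:I | bus: BusUpgr
[8] P0: load  L1 | P0:M(77), P1:I | bus: none
[9] P0: store L1 := 17 | P0:M(17), P1:I | bus: none
[10] P1: store L1 := 19 | P0:I, P1:M(19) | bus: BusRdX,Flush
[11] P1: store L2 := 23 | P0:I, P1:M(23) | bus: BusRdX
[12] P1: load  L0 | P0:S(2), P1:S(2) | bus: none

state = M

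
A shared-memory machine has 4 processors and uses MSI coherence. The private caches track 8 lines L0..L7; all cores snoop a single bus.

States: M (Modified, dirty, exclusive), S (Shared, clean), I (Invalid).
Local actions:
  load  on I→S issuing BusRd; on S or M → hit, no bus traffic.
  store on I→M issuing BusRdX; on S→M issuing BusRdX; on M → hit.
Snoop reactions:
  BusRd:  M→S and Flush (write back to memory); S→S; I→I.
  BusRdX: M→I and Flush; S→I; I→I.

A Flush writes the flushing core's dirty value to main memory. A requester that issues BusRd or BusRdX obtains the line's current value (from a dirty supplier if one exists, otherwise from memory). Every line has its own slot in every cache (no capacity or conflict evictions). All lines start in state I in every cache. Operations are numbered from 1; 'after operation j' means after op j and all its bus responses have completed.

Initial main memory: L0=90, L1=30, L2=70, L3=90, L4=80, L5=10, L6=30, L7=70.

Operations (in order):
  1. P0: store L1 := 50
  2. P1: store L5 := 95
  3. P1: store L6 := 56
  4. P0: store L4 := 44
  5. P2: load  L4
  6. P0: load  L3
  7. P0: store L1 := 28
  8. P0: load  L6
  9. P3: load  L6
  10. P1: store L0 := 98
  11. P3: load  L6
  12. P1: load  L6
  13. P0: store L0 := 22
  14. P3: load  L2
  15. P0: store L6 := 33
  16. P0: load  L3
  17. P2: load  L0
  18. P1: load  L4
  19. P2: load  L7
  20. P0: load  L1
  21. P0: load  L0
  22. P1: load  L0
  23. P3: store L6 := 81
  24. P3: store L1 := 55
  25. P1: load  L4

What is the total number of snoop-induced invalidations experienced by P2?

invalidations = 0

[1] P0: store L1 := 50 | P0:M(50), P1:I, P2:I, P3:I | bus: BusRdX
[2] P1: store L5 := 95 | P0:I, P1:M(95), P2:I, P3:I | bus: BusRdX
[3] P1: store L6 := 56 | P0:I, P1:M(56), P2:I, P3:I | bus: BusRdX
[4] P0: store L4 := 44 | P0:M(44), P1:I, P2:I, P3:I | bus: BusRdX
[5] P2: load  L4 | P0:S(44), P1:I, P2:S(44), P3:I | bus: BusRd,Flush
[6] P0: load  L3 | P0:S(90), P1:I, P2:I, P3:I | bus: BusRd
[7] P0: store L1 := 28 | P0:M(28), P1:I, P2:I, P3:I | bus: none
[8] P0: load  L6 | P0:S(56), P1:S(56), P2:I, P3:I | bus: BusRd,Flush
[9] P3: load  L6 | P0:S(56), P1:S(56), P2:I, P3:S(56) | bus: BusRd
[10] P1: store L0 := 98 | P0:I, P1:M(98), P2:I, P3:I | bus: BusRdX
[11] P3: load  L6 | P0:S(56), P1:S(56), P2:I, P3:S(56) | bus: none
[12] P1: load  L6 | P0:S(56), P1:S(56), P2:I, P3:S(56) | bus: none
[13] P0: store L0 := 22 | P0:M(22), P1:I, P2:I, P3:I | bus: BusRdX,Flush
[14] P3: load  L2 | P0:I, P1:I, P2:I, P3:S(70) | bus: BusRd
[15] P0: store L6 := 33 | P0:M(33), P1:I, P2:I, P3:I | bus: BusRdX
[16] P0: load  L3 | P0:S(90), P1:I, P2:I, P3:I | bus: none
[17] P2: load  L0 | P0:S(22), P1:I, P2:S(22), P3:I | bus: BusRd,Flush
[18] P1: load  L4 | P0:S(44), P1:S(44), P2:S(44), P3:I | bus: BusRd
[19] P2: load  L7 | P0:I, P1:I, P2:S(70), P3:I | bus: BusRd
[20] P0: load  L1 | P0:M(28), P1:I, P2:I, P3:I | bus: none
[21] P0: load  L0 | P0:S(22), P1:I, P2:S(22), P3:I | bus: none
[22] P1: load  L0 | P0:S(22), P1:S(22), P2:S(22), P3:I | bus: BusRd
[23] P3: store L6 := 81 | P0:I, P1:I, P2:I, P3:M(81) | bus: BusRdX,Flush
[24] P3: store L1 := 55 | P0:I, P1:I, P2:I, P3:M(55) | bus: BusRdX,Flush
[25] P1: load  L4 | P0:S(44), P1:S(44), P2:S(44), P3:I | bus: none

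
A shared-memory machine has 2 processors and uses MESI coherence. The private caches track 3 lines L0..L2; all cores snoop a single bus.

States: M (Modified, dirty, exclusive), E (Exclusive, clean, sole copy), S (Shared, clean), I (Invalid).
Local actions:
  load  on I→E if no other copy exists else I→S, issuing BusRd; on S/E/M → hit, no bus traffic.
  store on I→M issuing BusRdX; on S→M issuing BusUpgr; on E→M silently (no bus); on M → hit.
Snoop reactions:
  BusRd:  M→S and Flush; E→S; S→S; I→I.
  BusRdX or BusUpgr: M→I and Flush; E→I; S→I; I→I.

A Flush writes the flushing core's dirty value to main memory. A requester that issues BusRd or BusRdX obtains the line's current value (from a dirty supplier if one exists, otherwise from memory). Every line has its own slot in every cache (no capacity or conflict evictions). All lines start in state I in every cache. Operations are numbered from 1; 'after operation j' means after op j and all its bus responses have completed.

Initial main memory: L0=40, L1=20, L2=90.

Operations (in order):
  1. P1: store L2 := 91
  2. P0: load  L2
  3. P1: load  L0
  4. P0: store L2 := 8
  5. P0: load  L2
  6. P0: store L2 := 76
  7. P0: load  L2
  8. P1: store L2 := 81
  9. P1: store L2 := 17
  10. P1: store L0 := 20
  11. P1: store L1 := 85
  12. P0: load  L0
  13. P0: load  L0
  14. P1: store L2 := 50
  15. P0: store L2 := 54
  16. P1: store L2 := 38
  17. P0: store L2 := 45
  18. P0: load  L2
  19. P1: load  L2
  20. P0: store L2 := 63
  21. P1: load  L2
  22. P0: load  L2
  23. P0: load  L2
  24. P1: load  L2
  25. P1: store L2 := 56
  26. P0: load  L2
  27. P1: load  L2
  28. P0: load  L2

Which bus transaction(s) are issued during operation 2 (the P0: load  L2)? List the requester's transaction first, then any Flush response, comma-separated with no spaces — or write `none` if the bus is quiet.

step 1: P1: store L2 := 91  ⟶  IM  (L2)  txn=BusRdX  M[L2]=90
step 2: P0: load  L2  ⟶  SS  (L2)  txn=BusRd+Flush  M[L2]=91
step 3: P1: load  L0  ⟶  IE  (L0)  txn=BusRd  M[L0]=40
step 4: P0: store L2 := 8  ⟶  MI  (L2)  txn=BusUpgr  M[L2]=91
step 5: P0: load  L2  ⟶  MI  (L2)  txn=∅  M[L2]=91
step 6: P0: store L2 := 76  ⟶  MI  (L2)  txn=∅  M[L2]=91
step 7: P0: load  L2  ⟶  MI  (L2)  txn=∅  M[L2]=91
step 8: P1: store L2 := 81  ⟶  IM  (L2)  txn=BusRdX+Flush  M[L2]=76
step 9: P1: store L2 := 17  ⟶  IM  (L2)  txn=∅  M[L2]=76
step 10: P1: store L0 := 20  ⟶  IM  (L0)  txn=∅  M[L0]=40
step 11: P1: store L1 := 85  ⟶  IM  (L1)  txn=BusRdX  M[L1]=20
step 12: P0: load  L0  ⟶  SS  (L0)  txn=BusRd+Flush  M[L0]=20
step 13: P0: load  L0  ⟶  SS  (L0)  txn=∅  M[L0]=20
step 14: P1: store L2 := 50  ⟶  IM  (L2)  txn=∅  M[L2]=76
step 15: P0: store L2 := 54  ⟶  MI  (L2)  txn=BusRdX+Flush  M[L2]=50
step 16: P1: store L2 := 38  ⟶  IM  (L2)  txn=BusRdX+Flush  M[L2]=54
step 17: P0: store L2 := 45  ⟶  MI  (L2)  txn=BusRdX+Flush  M[L2]=38
step 18: P0: load  L2  ⟶  MI  (L2)  txn=∅  M[L2]=38
step 19: P1: load  L2  ⟶  SS  (L2)  txn=BusRd+Flush  M[L2]=45
step 20: P0: store L2 := 63  ⟶  MI  (L2)  txn=BusUpgr  M[L2]=45
step 21: P1: load  L2  ⟶  SS  (L2)  txn=BusRd+Flush  M[L2]=63
step 22: P0: load  L2  ⟶  SS  (L2)  txn=∅  M[L2]=63
step 23: P0: load  L2  ⟶  SS  (L2)  txn=∅  M[L2]=63
step 24: P1: load  L2  ⟶  SS  (L2)  txn=∅  M[L2]=63
step 25: P1: store L2 := 56  ⟶  IM  (L2)  txn=BusUpgr  M[L2]=63
step 26: P0: load  L2  ⟶  SS  (L2)  txn=BusRd+Flush  M[L2]=56
step 27: P1: load  L2  ⟶  SS  (L2)  txn=∅  M[L2]=56
step 28: P0: load  L2  ⟶  SS  (L2)  txn=∅  M[L2]=56

bus = BusRd,Flush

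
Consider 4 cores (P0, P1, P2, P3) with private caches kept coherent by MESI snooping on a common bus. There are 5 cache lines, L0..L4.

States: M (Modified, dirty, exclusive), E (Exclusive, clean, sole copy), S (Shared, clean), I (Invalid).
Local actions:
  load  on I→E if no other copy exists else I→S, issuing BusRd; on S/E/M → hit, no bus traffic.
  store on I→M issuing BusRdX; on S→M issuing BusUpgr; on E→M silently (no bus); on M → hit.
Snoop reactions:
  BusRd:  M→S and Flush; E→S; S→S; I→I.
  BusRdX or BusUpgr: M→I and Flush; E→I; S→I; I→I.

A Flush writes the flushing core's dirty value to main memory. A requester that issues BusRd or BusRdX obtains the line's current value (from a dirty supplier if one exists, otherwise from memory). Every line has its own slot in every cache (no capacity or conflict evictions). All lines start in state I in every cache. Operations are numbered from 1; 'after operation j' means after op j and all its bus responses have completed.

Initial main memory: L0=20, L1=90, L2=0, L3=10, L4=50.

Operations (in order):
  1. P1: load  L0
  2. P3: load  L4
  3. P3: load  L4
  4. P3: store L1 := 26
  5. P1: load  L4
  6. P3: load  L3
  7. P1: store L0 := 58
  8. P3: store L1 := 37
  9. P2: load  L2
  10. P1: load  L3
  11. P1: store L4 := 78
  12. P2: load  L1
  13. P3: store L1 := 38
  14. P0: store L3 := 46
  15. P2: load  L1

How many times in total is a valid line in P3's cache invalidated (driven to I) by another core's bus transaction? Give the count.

invalidations = 2

  op1 P1: load  L0 → I/E/I/I on L0; bus BusRd; mem=20
  op2 P3: load  L4 → I/I/I/E on L4; bus BusRd; mem=50
  op3 P3: load  L4 → I/I/I/E on L4; bus (none); mem=50
  op4 P3: store L1 := 26 → I/I/I/M on L1; bus BusRdX; mem=90
  op5 P1: load  L4 → I/S/I/S on L4; bus BusRd; mem=50
  op6 P3: load  L3 → I/I/I/E on L3; bus BusRd; mem=10
  op7 P1: store L0 := 58 → I/M/I/I on L0; bus (none); mem=20
  op8 P3: store L1 := 37 → I/I/I/M on L1; bus (none); mem=90
  op9 P2: load  L2 → I/I/E/I on L2; bus BusRd; mem=0
  op10 P1: load  L3 → I/S/I/S on L3; bus BusRd; mem=10
  op11 P1: store L4 := 78 → I/M/I/I on L4; bus BusUpgr; mem=50
  op12 P2: load  L1 → I/I/S/S on L1; bus BusRd Flush; mem=37
  op13 P3: store L1 := 38 → I/I/I/M on L1; bus BusUpgr; mem=37
  op14 P0: store L3 := 46 → M/I/I/I on L3; bus BusRdX; mem=10
  op15 P2: load  L1 → I/I/S/S on L1; bus BusRd Flush; mem=38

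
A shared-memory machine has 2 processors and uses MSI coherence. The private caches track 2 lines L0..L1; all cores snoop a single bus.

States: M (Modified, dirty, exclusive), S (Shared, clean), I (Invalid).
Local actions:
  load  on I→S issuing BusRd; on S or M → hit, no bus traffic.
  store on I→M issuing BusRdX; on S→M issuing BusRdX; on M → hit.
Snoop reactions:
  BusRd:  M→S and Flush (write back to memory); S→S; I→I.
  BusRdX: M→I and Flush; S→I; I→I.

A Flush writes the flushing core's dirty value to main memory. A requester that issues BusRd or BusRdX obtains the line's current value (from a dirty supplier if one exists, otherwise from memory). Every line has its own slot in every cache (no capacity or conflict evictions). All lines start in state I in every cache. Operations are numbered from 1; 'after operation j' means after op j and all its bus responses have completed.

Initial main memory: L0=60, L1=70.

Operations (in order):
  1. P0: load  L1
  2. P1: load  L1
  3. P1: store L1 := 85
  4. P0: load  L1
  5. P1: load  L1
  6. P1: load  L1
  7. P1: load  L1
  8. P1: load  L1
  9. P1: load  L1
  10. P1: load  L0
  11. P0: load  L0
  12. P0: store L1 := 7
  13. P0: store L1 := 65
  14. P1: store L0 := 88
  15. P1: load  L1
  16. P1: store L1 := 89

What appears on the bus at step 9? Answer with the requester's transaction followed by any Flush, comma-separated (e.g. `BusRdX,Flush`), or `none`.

bus = none

[1] P0: load  L1 | P0:S(70), P1:I | bus: BusRd
[2] P1: load  L1 | P0:S(70), P1:S(70) | bus: BusRd
[3] P1: store L1 := 85 | P0:I, P1:M(85) | bus: BusRdX
[4] P0: load  L1 | P0:S(85), P1:S(85) | bus: BusRd,Flush
[5] P1: load  L1 | P0:S(85), P1:S(85) | bus: none
[6] P1: load  L1 | P0:S(85), P1:S(85) | bus: none
[7] P1: load  L1 | P0:S(85), P1:S(85) | bus: none
[8] P1: load  L1 | P0:S(85), P1:S(85) | bus: none
[9] P1: load  L1 | P0:S(85), P1:S(85) | bus: none
[10] P1: load  L0 | P0:I, P1:S(60) | bus: BusRd
[11] P0: load  L0 | P0:S(60), P1:S(60) | bus: BusRd
[12] P0: store L1 := 7 | P0:M(7), P1:I | bus: BusRdX
[13] P0: store L1 := 65 | P0:M(65), P1:I | bus: none
[14] P1: store L0 := 88 | P0:I, P1:M(88) | bus: BusRdX
[15] P1: load  L1 | P0:S(65), P1:S(65) | bus: BusRd,Flush
[16] P1: store L1 := 89 | P0:I, P1:M(89) | bus: BusRdX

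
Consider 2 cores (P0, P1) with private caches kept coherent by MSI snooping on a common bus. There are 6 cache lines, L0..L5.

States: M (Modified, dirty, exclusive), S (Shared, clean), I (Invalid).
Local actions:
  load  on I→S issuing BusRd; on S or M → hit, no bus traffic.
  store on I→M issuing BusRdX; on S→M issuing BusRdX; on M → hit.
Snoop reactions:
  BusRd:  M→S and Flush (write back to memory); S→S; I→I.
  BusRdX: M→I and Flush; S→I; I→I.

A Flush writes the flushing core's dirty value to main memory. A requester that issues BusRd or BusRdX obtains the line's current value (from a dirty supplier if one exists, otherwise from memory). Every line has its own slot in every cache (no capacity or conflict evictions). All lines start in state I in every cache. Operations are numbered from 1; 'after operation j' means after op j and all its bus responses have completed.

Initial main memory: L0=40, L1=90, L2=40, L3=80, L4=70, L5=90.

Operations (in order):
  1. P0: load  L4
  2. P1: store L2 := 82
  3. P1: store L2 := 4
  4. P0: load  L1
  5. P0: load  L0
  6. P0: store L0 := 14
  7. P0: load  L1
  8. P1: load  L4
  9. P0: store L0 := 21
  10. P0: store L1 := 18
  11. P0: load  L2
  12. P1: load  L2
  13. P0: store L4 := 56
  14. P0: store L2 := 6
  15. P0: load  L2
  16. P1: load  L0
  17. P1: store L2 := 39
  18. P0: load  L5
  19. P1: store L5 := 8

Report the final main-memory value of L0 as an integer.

memory[L0] = 21

[1] P0: load  L4 | P0:S(70), P1:I | bus: BusRd
[2] P1: store L2 := 82 | P0:I, P1:M(82) | bus: BusRdX
[3] P1: store L2 := 4 | P0:I, P1:M(4) | bus: none
[4] P0: load  L1 | P0:S(90), P1:I | bus: BusRd
[5] P0: load  L0 | P0:S(40), P1:I | bus: BusRd
[6] P0: store L0 := 14 | P0:M(14), P1:I | bus: BusRdX
[7] P0: load  L1 | P0:S(90), P1:I | bus: none
[8] P1: load  L4 | P0:S(70), P1:S(70) | bus: BusRd
[9] P0: store L0 := 21 | P0:M(21), P1:I | bus: none
[10] P0: store L1 := 18 | P0:M(18), P1:I | bus: BusRdX
[11] P0: load  L2 | P0:S(4), P1:S(4) | bus: BusRd,Flush
[12] P1: load  L2 | P0:S(4), P1:S(4) | bus: none
[13] P0: store L4 := 56 | P0:M(56), P1:I | bus: BusRdX
[14] P0: store L2 := 6 | P0:M(6), P1:I | bus: BusRdX
[15] P0: load  L2 | P0:M(6), P1:I | bus: none
[16] P1: load  L0 | P0:S(21), P1:S(21) | bus: BusRd,Flush
[17] P1: store L2 := 39 | P0:I, P1:M(39) | bus: BusRdX,Flush
[18] P0: load  L5 | P0:S(90), P1:I | bus: BusRd
[19] P1: store L5 := 8 | P0:I, P1:M(8) | bus: BusRdX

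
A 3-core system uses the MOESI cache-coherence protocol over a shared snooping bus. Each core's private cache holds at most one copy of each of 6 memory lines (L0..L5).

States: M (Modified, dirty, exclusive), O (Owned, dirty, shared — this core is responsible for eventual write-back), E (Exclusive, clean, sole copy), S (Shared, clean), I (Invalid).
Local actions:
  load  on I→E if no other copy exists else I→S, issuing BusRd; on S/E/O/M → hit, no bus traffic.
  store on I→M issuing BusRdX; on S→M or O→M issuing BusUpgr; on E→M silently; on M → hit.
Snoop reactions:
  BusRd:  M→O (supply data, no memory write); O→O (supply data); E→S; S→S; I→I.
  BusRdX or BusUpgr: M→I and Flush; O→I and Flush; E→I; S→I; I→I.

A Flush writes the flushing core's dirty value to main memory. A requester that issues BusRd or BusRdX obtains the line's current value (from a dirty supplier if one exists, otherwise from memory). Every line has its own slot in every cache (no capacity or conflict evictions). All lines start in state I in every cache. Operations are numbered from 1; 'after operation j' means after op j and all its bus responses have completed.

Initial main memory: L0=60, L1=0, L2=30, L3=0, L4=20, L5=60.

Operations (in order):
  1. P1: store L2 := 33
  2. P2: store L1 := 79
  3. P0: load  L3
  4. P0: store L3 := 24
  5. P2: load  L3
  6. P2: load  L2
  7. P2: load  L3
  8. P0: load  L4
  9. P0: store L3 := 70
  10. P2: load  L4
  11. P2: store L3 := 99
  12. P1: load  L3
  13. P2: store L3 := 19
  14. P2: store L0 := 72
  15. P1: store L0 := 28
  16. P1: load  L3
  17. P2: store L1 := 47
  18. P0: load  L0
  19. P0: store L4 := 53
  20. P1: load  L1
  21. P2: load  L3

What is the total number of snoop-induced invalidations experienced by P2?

  op1 P1: store L2 := 33 → I/M/I on L2; bus BusRdX; mem=30
  op2 P2: store L1 := 79 → I/I/M on L1; bus BusRdX; mem=0
  op3 P0: load  L3 → E/I/I on L3; bus BusRd; mem=0
  op4 P0: store L3 := 24 → M/I/I on L3; bus (none); mem=0
  op5 P2: load  L3 → O/I/S on L3; bus BusRd; mem=0
  op6 P2: load  L2 → I/O/S on L2; bus BusRd; mem=30
  op7 P2: load  L3 → O/I/S on L3; bus (none); mem=0
  op8 P0: load  L4 → E/I/I on L4; bus BusRd; mem=20
  op9 P0: store L3 := 70 → M/I/I on L3; bus BusUpgr; mem=0
  op10 P2: load  L4 → S/I/S on L4; bus BusRd; mem=20
  op11 P2: store L3 := 99 → I/I/M on L3; bus BusRdX Flush; mem=70
  op12 P1: load  L3 → I/S/O on L3; bus BusRd; mem=70
  op13 P2: store L3 := 19 → I/I/M on L3; bus BusUpgr; mem=70
  op14 P2: store L0 := 72 → I/I/M on L0; bus BusRdX; mem=60
  op15 P1: store L0 := 28 → I/M/I on L0; bus BusRdX Flush; mem=72
  op16 P1: load  L3 → I/S/O on L3; bus BusRd; mem=70
  op17 P2: store L1 := 47 → I/I/M on L1; bus (none); mem=0
  op18 P0: load  L0 → S/O/I on L0; bus BusRd; mem=72
  op19 P0: store L4 := 53 → M/I/I on L4; bus BusUpgr; mem=20
  op20 P1: load  L1 → I/S/O on L1; bus BusRd; mem=0
  op21 P2: load  L3 → I/S/O on L3; bus (none); mem=70

invalidations = 3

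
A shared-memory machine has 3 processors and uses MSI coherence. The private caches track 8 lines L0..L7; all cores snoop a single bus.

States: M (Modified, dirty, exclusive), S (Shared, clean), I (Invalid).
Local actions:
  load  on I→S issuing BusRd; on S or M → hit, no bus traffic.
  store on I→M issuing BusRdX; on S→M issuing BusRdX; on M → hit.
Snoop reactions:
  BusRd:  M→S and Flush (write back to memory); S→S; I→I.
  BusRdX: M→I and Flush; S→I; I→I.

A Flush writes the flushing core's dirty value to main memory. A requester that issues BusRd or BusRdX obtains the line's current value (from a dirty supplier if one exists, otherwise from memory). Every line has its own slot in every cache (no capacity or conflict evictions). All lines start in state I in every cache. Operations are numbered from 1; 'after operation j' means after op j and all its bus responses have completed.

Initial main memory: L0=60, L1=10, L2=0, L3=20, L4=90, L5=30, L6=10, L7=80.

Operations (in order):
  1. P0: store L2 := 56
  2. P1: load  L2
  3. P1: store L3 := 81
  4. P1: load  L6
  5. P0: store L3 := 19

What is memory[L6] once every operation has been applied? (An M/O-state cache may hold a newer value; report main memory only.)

step 1: P0: store L2 := 56  ⟶  MII  (L2)  txn=BusRdX  M[L2]=0
step 2: P1: load  L2  ⟶  SSI  (L2)  txn=BusRd+Flush  M[L2]=56
step 3: P1: store L3 := 81  ⟶  IMI  (L3)  txn=BusRdX  M[L3]=20
step 4: P1: load  L6  ⟶  ISI  (L6)  txn=BusRd  M[L6]=10
step 5: P0: store L3 := 19  ⟶  MII  (L3)  txn=BusRdX+Flush  M[L3]=81

memory[L6] = 10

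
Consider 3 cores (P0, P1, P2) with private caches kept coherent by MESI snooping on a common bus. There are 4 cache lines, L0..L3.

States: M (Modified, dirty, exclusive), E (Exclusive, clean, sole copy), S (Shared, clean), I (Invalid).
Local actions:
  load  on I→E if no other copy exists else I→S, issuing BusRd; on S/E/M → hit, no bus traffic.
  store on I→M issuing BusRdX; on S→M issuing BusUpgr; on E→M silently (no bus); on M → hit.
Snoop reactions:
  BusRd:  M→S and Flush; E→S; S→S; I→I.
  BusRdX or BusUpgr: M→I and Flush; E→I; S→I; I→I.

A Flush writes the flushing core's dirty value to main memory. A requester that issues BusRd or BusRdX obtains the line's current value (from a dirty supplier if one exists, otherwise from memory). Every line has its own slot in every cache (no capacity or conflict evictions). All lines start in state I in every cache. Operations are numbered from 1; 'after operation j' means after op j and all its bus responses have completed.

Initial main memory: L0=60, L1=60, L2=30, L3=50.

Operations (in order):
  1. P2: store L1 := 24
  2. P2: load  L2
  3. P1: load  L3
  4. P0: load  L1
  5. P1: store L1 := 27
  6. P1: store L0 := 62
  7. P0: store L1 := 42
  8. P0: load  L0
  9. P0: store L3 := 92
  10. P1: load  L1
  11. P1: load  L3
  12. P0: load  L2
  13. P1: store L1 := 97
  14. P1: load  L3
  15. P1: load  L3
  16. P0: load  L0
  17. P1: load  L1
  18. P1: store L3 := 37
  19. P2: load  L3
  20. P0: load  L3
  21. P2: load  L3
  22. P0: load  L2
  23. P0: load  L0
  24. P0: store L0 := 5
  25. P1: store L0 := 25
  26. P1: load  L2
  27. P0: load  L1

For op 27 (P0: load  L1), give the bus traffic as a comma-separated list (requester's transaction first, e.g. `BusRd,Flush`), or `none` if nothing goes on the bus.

[1] P2: store L1 := 24 | P0:I, P1:I, P2:M(24) | bus: BusRdX
[2] P2: load  L2 | P0:I, P1:I, P2:E(30) | bus: BusRd
[3] P1: load  L3 | P0:I, P1:E(50), P2:I | bus: BusRd
[4] P0: load  L1 | P0:S(24), P1:I, P2:S(24) | bus: BusRd,Flush
[5] P1: store L1 := 27 | P0:I, P1:M(27), P2:I | bus: BusRdX
[6] P1: store L0 := 62 | P0:I, P1:M(62), P2:I | bus: BusRdX
[7] P0: store L1 := 42 | P0:M(42), P1:I, P2:I | bus: BusRdX,Flush
[8] P0: load  L0 | P0:S(62), P1:S(62), P2:I | bus: BusRd,Flush
[9] P0: store L3 := 92 | P0:M(92), P1:I, P2:I | bus: BusRdX
[10] P1: load  L1 | P0:S(42), P1:S(42), P2:I | bus: BusRd,Flush
[11] P1: load  L3 | P0:S(92), P1:S(92), P2:I | bus: BusRd,Flush
[12] P0: load  L2 | P0:S(30), P1:I, P2:S(30) | bus: BusRd
[13] P1: store L1 := 97 | P0:I, P1:M(97), P2:I | bus: BusUpgr
[14] P1: load  L3 | P0:S(92), P1:S(92), P2:I | bus: none
[15] P1: load  L3 | P0:S(92), P1:S(92), P2:I | bus: none
[16] P0: load  L0 | P0:S(62), P1:S(62), P2:I | bus: none
[17] P1: load  L1 | P0:I, P1:M(97), P2:I | bus: none
[18] P1: store L3 := 37 | P0:I, P1:M(37), P2:I | bus: BusUpgr
[19] P2: load  L3 | P0:I, P1:S(37), P2:S(37) | bus: BusRd,Flush
[20] P0: load  L3 | P0:S(37), P1:S(37), P2:S(37) | bus: BusRd
[21] P2: load  L3 | P0:S(37), P1:S(37), P2:S(37) | bus: none
[22] P0: load  L2 | P0:S(30), P1:I, P2:S(30) | bus: none
[23] P0: load  L0 | P0:S(62), P1:S(62), P2:I | bus: none
[24] P0: store L0 := 5 | P0:M(5), P1:I, P2:I | bus: BusUpgr
[25] P1: store L0 := 25 | P0:I, P1:M(25), P2:I | bus: BusRdX,Flush
[26] P1: load  L2 | P0:S(30), P1:S(30), P2:S(30) | bus: BusRd
[27] P0: load  L1 | P0:S(97), P1:S(97), P2:I | bus: BusRd,Flush

bus = BusRd,Flush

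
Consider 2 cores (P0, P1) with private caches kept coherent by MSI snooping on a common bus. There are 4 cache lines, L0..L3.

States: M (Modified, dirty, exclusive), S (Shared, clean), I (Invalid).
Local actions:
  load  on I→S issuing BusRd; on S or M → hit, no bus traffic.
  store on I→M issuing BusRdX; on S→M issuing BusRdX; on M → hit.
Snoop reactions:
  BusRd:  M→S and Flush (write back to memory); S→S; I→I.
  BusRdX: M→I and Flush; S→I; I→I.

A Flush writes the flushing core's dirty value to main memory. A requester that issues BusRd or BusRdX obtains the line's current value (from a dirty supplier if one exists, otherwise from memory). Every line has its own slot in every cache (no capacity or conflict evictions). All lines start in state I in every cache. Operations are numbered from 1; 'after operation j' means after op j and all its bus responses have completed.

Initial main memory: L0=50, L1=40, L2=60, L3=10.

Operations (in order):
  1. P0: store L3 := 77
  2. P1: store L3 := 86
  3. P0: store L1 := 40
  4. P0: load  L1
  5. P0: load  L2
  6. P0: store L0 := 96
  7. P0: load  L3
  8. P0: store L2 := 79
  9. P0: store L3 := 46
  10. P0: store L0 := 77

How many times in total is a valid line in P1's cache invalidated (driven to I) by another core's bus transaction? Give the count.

invalidations = 1

  op1 P0: store L3 := 77 → M/I on L3; bus BusRdX; mem=10
  op2 P1: store L3 := 86 → I/M on L3; bus BusRdX Flush; mem=77
  op3 P0: store L1 := 40 → M/I on L1; bus BusRdX; mem=40
  op4 P0: load  L1 → M/I on L1; bus (none); mem=40
  op5 P0: load  L2 → S/I on L2; bus BusRd; mem=60
  op6 P0: store L0 := 96 → M/I on L0; bus BusRdX; mem=50
  op7 P0: load  L3 → S/S on L3; bus BusRd Flush; mem=86
  op8 P0: store L2 := 79 → M/I on L2; bus BusRdX; mem=60
  op9 P0: store L3 := 46 → M/I on L3; bus BusRdX; mem=86
  op10 P0: store L0 := 77 → M/I on L0; bus (none); mem=50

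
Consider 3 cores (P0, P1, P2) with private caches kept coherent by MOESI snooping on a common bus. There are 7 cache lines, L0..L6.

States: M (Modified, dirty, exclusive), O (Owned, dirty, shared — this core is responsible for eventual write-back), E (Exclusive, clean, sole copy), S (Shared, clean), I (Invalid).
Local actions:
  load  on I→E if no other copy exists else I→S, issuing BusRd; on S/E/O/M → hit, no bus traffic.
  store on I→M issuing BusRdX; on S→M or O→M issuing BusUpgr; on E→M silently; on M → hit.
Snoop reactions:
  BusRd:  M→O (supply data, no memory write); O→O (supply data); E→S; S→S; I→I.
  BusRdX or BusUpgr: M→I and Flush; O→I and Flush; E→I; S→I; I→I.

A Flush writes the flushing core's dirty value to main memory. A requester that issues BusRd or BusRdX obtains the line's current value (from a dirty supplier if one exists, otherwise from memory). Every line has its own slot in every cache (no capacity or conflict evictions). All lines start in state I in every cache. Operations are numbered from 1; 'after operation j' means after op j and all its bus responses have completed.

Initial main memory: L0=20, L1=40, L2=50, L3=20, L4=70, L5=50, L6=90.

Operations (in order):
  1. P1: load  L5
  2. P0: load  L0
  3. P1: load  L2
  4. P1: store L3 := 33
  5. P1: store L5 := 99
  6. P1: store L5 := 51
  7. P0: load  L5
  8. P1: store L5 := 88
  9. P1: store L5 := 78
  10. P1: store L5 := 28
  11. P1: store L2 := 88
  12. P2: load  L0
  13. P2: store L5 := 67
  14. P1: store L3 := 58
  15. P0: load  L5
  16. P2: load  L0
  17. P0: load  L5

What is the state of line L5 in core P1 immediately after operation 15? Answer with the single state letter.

  op1 P1: load  L5 → I/E/I on L5; bus BusRd; mem=50
  op2 P0: load  L0 → E/I/I on L0; bus BusRd; mem=20
  op3 P1: load  L2 → I/E/I on L2; bus BusRd; mem=50
  op4 P1: store L3 := 33 → I/M/I on L3; bus BusRdX; mem=20
  op5 P1: store L5 := 99 → I/M/I on L5; bus (none); mem=50
  op6 P1: store L5 := 51 → I/M/I on L5; bus (none); mem=50
  op7 P0: load  L5 → S/O/I on L5; bus BusRd; mem=50
  op8 P1: store L5 := 88 → I/M/I on L5; bus BusUpgr; mem=50
  op9 P1: store L5 := 78 → I/M/I on L5; bus (none); mem=50
  op10 P1: store L5 := 28 → I/M/I on L5; bus (none); mem=50
  op11 P1: store L2 := 88 → I/M/I on L2; bus (none); mem=50
  op12 P2: load  L0 → S/I/S on L0; bus BusRd; mem=20
  op13 P2: store L5 := 67 → I/I/M on L5; bus BusRdX Flush; mem=28
  op14 P1: store L3 := 58 → I/M/I on L3; bus (none); mem=20
  op15 P0: load  L5 → S/I/O on L5; bus BusRd; mem=28
  op16 P2: load  L0 → S/I/S on L0; bus (none); mem=20
  op17 P0: load  L5 → S/I/O on L5; bus (none); mem=28

state = I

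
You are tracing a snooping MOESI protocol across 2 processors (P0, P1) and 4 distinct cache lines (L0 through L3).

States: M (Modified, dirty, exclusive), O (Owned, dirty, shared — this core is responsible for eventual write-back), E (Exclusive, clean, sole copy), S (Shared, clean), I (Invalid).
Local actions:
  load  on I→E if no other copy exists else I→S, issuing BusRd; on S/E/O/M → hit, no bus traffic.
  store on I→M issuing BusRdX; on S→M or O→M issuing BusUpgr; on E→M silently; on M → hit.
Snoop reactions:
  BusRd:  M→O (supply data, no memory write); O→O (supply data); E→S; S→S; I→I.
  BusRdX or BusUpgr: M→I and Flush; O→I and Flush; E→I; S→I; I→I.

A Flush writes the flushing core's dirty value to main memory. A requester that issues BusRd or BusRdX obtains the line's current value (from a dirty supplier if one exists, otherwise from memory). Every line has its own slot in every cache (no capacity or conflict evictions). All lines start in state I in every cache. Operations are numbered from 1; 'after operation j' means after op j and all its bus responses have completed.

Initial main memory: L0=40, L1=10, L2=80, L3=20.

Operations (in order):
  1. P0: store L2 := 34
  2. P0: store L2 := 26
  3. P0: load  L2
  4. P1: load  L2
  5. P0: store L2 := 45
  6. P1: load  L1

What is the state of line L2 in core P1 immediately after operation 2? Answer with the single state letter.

[1] P0: store L2 := 34 | P0:M(34), P1:I | bus: BusRdX
[2] P0: store L2 := 26 | P0:M(26), P1:I | bus: none
[3] P0: load  L2 | P0:M(26), P1:I | bus: none
[4] P1: load  L2 | P0:O(26), P1:S(26) | bus: BusRd
[5] P0: store L2 := 45 | P0:M(45), P1:I | bus: BusUpgr
[6] P1: load  L1 | P0:I, P1:E(10) | bus: BusRd

state = I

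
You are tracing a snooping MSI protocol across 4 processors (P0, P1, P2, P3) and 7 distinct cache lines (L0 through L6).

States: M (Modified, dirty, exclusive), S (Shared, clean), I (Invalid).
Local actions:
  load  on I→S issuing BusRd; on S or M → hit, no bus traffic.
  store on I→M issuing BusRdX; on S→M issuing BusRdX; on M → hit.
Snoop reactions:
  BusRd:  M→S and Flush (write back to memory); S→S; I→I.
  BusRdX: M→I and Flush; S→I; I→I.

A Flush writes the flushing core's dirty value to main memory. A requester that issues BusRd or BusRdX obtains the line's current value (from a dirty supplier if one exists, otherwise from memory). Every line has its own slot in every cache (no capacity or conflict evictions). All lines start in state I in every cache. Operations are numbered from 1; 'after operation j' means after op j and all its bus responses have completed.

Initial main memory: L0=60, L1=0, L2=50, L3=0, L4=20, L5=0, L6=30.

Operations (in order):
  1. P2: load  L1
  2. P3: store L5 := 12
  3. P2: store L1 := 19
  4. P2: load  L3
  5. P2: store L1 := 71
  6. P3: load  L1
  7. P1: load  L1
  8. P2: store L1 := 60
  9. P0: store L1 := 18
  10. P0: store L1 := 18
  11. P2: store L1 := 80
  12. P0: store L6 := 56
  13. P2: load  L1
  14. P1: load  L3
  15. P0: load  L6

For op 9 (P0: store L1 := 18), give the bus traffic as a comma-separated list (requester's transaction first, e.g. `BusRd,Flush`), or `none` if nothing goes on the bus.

bus = BusRdX,Flush

[1] P2: load  L1 | P0:I, P1:I, P2:S(0), P3:I | bus: BusRd
[2] P3: store L5 := 12 | P0:I, P1:I, P2:I, P3:M(12) | bus: BusRdX
[3] P2: store L1 := 19 | P0:I, P1:I, P2:M(19), P3:I | bus: BusRdX
[4] P2: load  L3 | P0:I, P1:I, P2:S(0), P3:I | bus: BusRd
[5] P2: store L1 := 71 | P0:I, P1:I, P2:M(71), P3:I | bus: none
[6] P3: load  L1 | P0:I, P1:I, P2:S(71), P3:S(71) | bus: BusRd,Flush
[7] P1: load  L1 | P0:I, P1:S(71), P2:S(71), P3:S(71) | bus: BusRd
[8] P2: store L1 := 60 | P0:I, P1:I, P2:M(60), P3:I | bus: BusRdX
[9] P0: store L1 := 18 | P0:M(18), P1:I, P2:I, P3:I | bus: BusRdX,Flush
[10] P0: store L1 := 18 | P0:M(18), P1:I, P2:I, P3:I | bus: none
[11] P2: store L1 := 80 | P0:I, P1:I, P2:M(80), P3:I | bus: BusRdX,Flush
[12] P0: store L6 := 56 | P0:M(56), P1:I, P2:I, P3:I | bus: BusRdX
[13] P2: load  L1 | P0:I, P1:I, P2:M(80), P3:I | bus: none
[14] P1: load  L3 | P0:I, P1:S(0), P2:S(0), P3:I | bus: BusRd
[15] P0: load  L6 | P0:M(56), P1:I, P2:I, P3:I | bus: none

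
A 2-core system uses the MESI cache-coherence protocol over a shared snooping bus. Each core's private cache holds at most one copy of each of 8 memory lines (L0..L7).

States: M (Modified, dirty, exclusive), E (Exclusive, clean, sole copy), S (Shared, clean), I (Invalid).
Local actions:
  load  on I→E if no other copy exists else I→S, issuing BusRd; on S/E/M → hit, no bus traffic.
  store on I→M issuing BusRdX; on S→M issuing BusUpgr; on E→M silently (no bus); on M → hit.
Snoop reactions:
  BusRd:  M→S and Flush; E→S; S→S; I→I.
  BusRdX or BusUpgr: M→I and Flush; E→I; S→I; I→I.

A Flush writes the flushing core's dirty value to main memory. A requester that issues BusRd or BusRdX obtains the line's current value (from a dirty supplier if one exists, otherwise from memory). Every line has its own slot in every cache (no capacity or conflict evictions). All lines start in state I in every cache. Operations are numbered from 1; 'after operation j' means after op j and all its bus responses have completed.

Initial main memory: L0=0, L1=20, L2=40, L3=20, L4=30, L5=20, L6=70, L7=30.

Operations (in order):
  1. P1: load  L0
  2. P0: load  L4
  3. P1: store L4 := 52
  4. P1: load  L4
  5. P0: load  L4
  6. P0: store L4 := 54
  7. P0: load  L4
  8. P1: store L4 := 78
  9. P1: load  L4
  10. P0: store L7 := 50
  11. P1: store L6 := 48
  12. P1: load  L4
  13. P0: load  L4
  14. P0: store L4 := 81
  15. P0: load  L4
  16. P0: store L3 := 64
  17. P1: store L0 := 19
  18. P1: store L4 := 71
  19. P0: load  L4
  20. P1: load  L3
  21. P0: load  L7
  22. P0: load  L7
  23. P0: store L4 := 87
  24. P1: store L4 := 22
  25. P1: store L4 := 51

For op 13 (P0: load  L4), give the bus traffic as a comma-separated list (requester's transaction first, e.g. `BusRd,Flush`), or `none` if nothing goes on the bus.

step 1: P1: load  L0  ⟶  IE  (L0)  txn=BusRd  M[L0]=0
step 2: P0: load  L4  ⟶  EI  (L4)  txn=BusRd  M[L4]=30
step 3: P1: store L4 := 52  ⟶  IM  (L4)  txn=BusRdX  M[L4]=30
step 4: P1: load  L4  ⟶  IM  (L4)  txn=∅  M[L4]=30
step 5: P0: load  L4  ⟶  SS  (L4)  txn=BusRd+Flush  M[L4]=52
step 6: P0: store L4 := 54  ⟶  MI  (L4)  txn=BusUpgr  M[L4]=52
step 7: P0: load  L4  ⟶  MI  (L4)  txn=∅  M[L4]=52
step 8: P1: store L4 := 78  ⟶  IM  (L4)  txn=BusRdX+Flush  M[L4]=54
step 9: P1: load  L4  ⟶  IM  (L4)  txn=∅  M[L4]=54
step 10: P0: store L7 := 50  ⟶  MI  (L7)  txn=BusRdX  M[L7]=30
step 11: P1: store L6 := 48  ⟶  IM  (L6)  txn=BusRdX  M[L6]=70
step 12: P1: load  L4  ⟶  IM  (L4)  txn=∅  M[L4]=54
step 13: P0: load  L4  ⟶  SS  (L4)  txn=BusRd+Flush  M[L4]=78
step 14: P0: store L4 := 81  ⟶  MI  (L4)  txn=BusUpgr  M[L4]=78
step 15: P0: load  L4  ⟶  MI  (L4)  txn=∅  M[L4]=78
step 16: P0: store L3 := 64  ⟶  MI  (L3)  txn=BusRdX  M[L3]=20
step 17: P1: store L0 := 19  ⟶  IM  (L0)  txn=∅  M[L0]=0
step 18: P1: store L4 := 71  ⟶  IM  (L4)  txn=BusRdX+Flush  M[L4]=81
step 19: P0: load  L4  ⟶  SS  (L4)  txn=BusRd+Flush  M[L4]=71
step 20: P1: load  L3  ⟶  SS  (L3)  txn=BusRd+Flush  M[L3]=64
step 21: P0: load  L7  ⟶  MI  (L7)  txn=∅  M[L7]=30
step 22: P0: load  L7  ⟶  MI  (L7)  txn=∅  M[L7]=30
step 23: P0: store L4 := 87  ⟶  MI  (L4)  txn=BusUpgr  M[L4]=71
step 24: P1: store L4 := 22  ⟶  IM  (L4)  txn=BusRdX+Flush  M[L4]=87
step 25: P1: store L4 := 51  ⟶  IM  (L4)  txn=∅  M[L4]=87

bus = BusRd,Flush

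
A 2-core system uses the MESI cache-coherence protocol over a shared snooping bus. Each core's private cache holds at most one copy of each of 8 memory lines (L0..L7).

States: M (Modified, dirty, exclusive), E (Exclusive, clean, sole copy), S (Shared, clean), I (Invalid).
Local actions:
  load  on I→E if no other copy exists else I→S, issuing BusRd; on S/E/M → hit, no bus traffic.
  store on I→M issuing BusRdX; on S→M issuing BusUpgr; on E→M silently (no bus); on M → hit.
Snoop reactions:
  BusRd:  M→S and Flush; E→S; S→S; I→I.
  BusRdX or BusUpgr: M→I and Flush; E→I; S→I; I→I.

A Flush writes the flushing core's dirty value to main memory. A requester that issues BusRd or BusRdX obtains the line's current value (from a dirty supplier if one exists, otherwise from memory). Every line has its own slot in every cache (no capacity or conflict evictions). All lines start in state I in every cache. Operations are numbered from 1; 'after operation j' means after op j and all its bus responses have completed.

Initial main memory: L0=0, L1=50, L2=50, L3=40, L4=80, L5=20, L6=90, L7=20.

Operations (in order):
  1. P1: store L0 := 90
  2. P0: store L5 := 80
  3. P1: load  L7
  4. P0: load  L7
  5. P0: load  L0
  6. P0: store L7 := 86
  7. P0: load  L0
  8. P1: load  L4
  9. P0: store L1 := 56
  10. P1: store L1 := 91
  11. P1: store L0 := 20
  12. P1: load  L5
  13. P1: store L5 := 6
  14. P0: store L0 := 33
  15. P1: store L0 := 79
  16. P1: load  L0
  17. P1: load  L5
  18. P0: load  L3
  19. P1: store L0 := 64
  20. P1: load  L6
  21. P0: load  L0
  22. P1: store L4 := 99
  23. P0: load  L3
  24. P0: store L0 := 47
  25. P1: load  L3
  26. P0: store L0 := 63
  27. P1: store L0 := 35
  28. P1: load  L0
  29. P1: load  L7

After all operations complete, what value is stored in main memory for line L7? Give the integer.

[1] P1: store L0 := 90 | P0:I, P1:M(90) | bus: BusRdX
[2] P0: store L5 := 80 | P0:M(80), P1:I | bus: BusRdX
[3] P1: load  L7 | P0:I, P1:E(20) | bus: BusRd
[4] P0: load  L7 | P0:S(20), P1:S(20) | bus: BusRd
[5] P0: load  L0 | P0:S(90), P1:S(90) | bus: BusRd,Flush
[6] P0: store L7 := 86 | P0:M(86), P1:I | bus: BusUpgr
[7] P0: load  L0 | P0:S(90), P1:S(90) | bus: none
[8] P1: load  L4 | P0:I, P1:E(80) | bus: BusRd
[9] P0: store L1 := 56 | P0:M(56), P1:I | bus: BusRdX
[10] P1: store L1 := 91 | P0:I, P1:M(91) | bus: BusRdX,Flush
[11] P1: store L0 := 20 | P0:I, P1:M(20) | bus: BusUpgr
[12] P1: load  L5 | P0:S(80), P1:S(80) | bus: BusRd,Flush
[13] P1: store L5 := 6 | P0:I, P1:M(6) | bus: BusUpgr
[14] P0: store L0 := 33 | P0:M(33), P1:I | bus: BusRdX,Flush
[15] P1: store L0 := 79 | P0:I, P1:M(79) | bus: BusRdX,Flush
[16] P1: load  L0 | P0:I, P1:M(79) | bus: none
[17] P1: load  L5 | P0:I, P1:M(6) | bus: none
[18] P0: load  L3 | P0:E(40), P1:I | bus: BusRd
[19] P1: store L0 := 64 | P0:I, P1:M(64) | bus: none
[20] P1: load  L6 | P0:I, P1:E(90) | bus: BusRd
[21] P0: load  L0 | P0:S(64), P1:S(64) | bus: BusRd,Flush
[22] P1: store L4 := 99 | P0:I, P1:M(99) | bus: none
[23] P0: load  L3 | P0:E(40), P1:I | bus: none
[24] P0: store L0 := 47 | P0:M(47), P1:I | bus: BusUpgr
[25] P1: load  L3 | P0:S(40), P1:S(40) | bus: BusRd
[26] P0: store L0 := 63 | P0:M(63), P1:I | bus: none
[27] P1: store L0 := 35 | P0:I, P1:M(35) | bus: BusRdX,Flush
[28] P1: load  L0 | P0:I, P1:M(35) | bus: none
[29] P1: load  L7 | P0:S(86), P1:S(86) | bus: BusRd,Flush

memory[L7] = 86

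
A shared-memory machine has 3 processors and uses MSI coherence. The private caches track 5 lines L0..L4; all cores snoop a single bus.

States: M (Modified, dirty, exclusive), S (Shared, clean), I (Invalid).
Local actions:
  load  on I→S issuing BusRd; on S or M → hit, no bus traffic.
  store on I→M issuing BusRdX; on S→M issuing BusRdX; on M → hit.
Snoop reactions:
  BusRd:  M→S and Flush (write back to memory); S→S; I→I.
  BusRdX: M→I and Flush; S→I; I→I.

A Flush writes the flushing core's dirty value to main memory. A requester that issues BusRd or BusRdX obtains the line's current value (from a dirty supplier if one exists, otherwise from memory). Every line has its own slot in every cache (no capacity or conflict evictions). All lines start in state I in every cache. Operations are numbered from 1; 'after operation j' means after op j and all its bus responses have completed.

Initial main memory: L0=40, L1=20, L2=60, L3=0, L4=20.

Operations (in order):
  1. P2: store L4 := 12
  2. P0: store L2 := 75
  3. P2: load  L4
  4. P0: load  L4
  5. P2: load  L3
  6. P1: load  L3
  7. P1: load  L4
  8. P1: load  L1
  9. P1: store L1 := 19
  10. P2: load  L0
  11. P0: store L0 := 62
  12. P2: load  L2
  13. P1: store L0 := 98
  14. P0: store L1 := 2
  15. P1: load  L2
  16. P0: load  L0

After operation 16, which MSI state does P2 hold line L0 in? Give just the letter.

  op1 P2: store L4 := 12 → I/I/M on L4; bus BusRdX; mem=20
  op2 P0: store L2 := 75 → M/I/I on L2; bus BusRdX; mem=60
  op3 P2: load  L4 → I/I/M on L4; bus (none); mem=20
  op4 P0: load  L4 → S/I/S on L4; bus BusRd Flush; mem=12
  op5 P2: load  L3 → I/I/S on L3; bus BusRd; mem=0
  op6 P1: load  L3 → I/S/S on L3; bus BusRd; mem=0
  op7 P1: load  L4 → S/S/S on L4; bus BusRd; mem=12
  op8 P1: load  L1 → I/S/I on L1; bus BusRd; mem=20
  op9 P1: store L1 := 19 → I/M/I on L1; bus BusRdX; mem=20
  op10 P2: load  L0 → I/I/S on L0; bus BusRd; mem=40
  op11 P0: store L0 := 62 → M/I/I on L0; bus BusRdX; mem=40
  op12 P2: load  L2 → S/I/S on L2; bus BusRd Flush; mem=75
  op13 P1: store L0 := 98 → I/M/I on L0; bus BusRdX Flush; mem=62
  op14 P0: store L1 := 2 → M/I/I on L1; bus BusRdX Flush; mem=19
  op15 P1: load  L2 → S/S/S on L2; bus BusRd; mem=75
  op16 P0: load  L0 → S/S/I on L0; bus BusRd Flush; mem=98

state = I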